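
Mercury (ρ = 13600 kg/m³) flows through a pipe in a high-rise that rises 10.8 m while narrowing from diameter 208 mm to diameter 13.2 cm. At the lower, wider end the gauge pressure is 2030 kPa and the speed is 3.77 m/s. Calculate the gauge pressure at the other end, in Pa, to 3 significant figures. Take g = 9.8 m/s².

P₂ ≈ 91400 Pa

By continuity, v₂ = v₁·A₁/A₂ = 3.77·(340/137) = 9.36 m/s.
Applying Bernoulli between the two ends and solving for P₂: P₂ = P₁ + ½ρ(v₁² − v₂²) − ρgΔh.
P₂ = 2030000 + ½·13600·(3.77² − 9.36²) − 13600·9.8·(+10.8) = 2030000 + (-499000) − (1440000) = 91400 Pa.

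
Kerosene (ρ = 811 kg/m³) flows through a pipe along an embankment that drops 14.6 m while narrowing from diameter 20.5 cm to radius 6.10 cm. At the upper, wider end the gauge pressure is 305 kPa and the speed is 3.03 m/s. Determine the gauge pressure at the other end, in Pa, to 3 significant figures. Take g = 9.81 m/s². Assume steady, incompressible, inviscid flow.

The volume flow rate is constant, so v₂ = (A₁/A₂)v₁ = (330/117)·3.03 = 8.56 m/s.
Applying Bernoulli between the two ends and solving for P₂: P₂ = P₁ + ½ρ(v₁² − v₂²) − ρgΔh.
P₂ = 305000 + ½·811·(3.03² − 8.56²) − 811·9.81·(−14.6) = 305000 + (-26000) − (-116000) = 395000 Pa.

395000 Pa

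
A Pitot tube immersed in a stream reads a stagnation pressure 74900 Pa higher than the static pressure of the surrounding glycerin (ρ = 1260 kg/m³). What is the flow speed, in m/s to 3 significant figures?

At the stagnation point the flow is brought to rest, so Bernoulli gives P_stag − P_static = ½ρv².
v = √(2ΔP/ρ) = √(2·74900/1260) = 10.9 m/s.

10.9 m/s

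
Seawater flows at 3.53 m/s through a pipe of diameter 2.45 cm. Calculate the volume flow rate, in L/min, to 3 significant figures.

Q = A·v = 0.000471 m² × 3.53 m/s = 0.00166 m³/s.
Converting: 0.00166 m³/s × 60000 = 99.8 L/min.

Q ≈ 99.8 L/min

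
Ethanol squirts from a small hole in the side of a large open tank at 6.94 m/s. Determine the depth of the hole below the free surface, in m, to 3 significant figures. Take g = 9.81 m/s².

Inverting v = √(2gh) gives h = v² / 2g.
h = 6.94²/(2·9.81) = 48.2/19.62 = 2.45 m.

h = 2.45 m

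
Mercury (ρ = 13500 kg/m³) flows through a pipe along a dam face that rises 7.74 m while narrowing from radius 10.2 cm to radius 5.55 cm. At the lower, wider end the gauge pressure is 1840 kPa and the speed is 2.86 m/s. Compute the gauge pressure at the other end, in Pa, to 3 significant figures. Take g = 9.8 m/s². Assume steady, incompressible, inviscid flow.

241000 Pa

Mass conservation (A₁v₁ = A₂v₂) gives v₂ = 2.86 × 327/96.8 = 9.66 m/s.
Bernoulli: P₁ + ½ρv₁² + ρg h₁ = P₂ + ½ρv₂² + ρg h₂, so P₂ = P₁ + ½ρ(v₁² − v₂²) − ρg(h₂ − h₁).
P₂ = 1840000 + ½·13500·(2.86² − 9.66²) − 13500·9.8·(+7.74) = 1840000 + (-575000) − (1020000) = 241000 Pa.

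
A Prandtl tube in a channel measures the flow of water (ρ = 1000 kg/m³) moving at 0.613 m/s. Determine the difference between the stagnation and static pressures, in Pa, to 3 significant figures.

The dynamic pressure equals the rise in static pressure at the stagnation point: ΔP = ½ρv².
ΔP = ½·1000·0.613² = 188 Pa.

ΔP = 188 Pa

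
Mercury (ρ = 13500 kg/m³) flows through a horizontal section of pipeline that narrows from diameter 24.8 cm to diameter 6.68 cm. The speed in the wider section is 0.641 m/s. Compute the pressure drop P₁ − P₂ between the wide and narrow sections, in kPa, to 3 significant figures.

Mass conservation (A₁v₁ = A₂v₂) gives v₂ = 0.641 × 483/35.0 = 8.84 m/s.
Bernoulli (h₁ = h₂): P₁ − P₂ = ½ρ(v₂² − v₁²).
P₁ − P₂ = ½·13500·(8.84² − 0.641²) = ½·13500·77.6 = 524000 Pa.

ΔP ≈ 524 kPa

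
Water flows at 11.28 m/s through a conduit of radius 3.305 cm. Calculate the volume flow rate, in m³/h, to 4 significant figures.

Q = A·v = 0.003432 m² × 11.28 m/s = 0.03871 m³/s.
Converting: 0.03871 m³/s × 3600 = 139.3 m³/h.

Q ≈ 139.3 m³/h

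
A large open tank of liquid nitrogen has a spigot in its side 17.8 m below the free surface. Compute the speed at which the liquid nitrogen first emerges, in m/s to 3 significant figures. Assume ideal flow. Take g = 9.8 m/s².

Bernoulli from surface to hole (P equal, v_surface ≈ 0): v = √(2gh) = √(2×9.8×17.8) = 18.7 m/s.

v ≈ 18.7 m/s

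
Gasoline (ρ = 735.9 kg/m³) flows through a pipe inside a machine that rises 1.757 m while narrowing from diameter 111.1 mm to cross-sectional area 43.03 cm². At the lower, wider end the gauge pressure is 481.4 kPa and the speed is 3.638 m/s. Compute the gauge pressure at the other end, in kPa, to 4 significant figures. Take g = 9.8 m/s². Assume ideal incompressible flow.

448.9 kPa

Mass conservation (A₁v₁ = A₂v₂) gives v₂ = 3.638 × 96.94/43.03 = 8.196 m/s.
Applying Bernoulli between the two ends and solving for P₂: P₂ = P₁ + ½ρ(v₁² − v₂²) − ρgΔh.
P₂ = 481400 + ½·735.9·(3.638² − 8.196²) − 735.9·9.8·(+1.757) = 481400 + (-19850) − (12670) = 448900 Pa.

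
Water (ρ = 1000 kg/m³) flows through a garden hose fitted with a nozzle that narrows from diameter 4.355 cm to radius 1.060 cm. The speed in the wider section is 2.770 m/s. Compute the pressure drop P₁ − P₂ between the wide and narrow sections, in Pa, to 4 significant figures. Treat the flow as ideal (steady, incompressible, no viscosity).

By continuity, v₂ = v₁·A₁/A₂ = 2.770·(14.90/3.530) = 11.69 m/s.
Along the horizontal streamline, P + ½ρv² is constant.
P₁ − P₂ = ½·1000·(11.69² − 2.770²) = ½·1000·129.0 = 64480 Pa.

ΔP ≈ 64480 Pa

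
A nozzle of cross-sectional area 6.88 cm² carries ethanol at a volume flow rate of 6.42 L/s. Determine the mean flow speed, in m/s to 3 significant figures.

v ≈ 9.33 m/s

Q = 6.42 L/s = 0.00642 m³/s.
v = Q/A = 0.00642 / 0.000688 = 9.33 m/s.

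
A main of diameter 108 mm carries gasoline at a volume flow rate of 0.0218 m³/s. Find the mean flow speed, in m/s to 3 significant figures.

Q = 0.0218 m³/s = 0.0218 m³/s.
v = Q/A = 0.0218 / 0.00916 = 2.38 m/s.

v ≈ 2.38 m/s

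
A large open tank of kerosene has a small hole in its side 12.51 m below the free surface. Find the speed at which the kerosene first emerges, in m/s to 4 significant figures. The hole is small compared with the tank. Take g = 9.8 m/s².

Torricelli's result v = √(2gh) gives v = √(2·9.8·12.51) = 15.66 m/s.

v ≈ 15.66 m/s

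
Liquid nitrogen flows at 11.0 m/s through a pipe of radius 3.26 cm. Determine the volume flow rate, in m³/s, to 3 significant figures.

Q ≈ 0.0367 m³/s

Q = A·v = 0.00334 m² × 11.0 m/s = 0.0367 m³/s.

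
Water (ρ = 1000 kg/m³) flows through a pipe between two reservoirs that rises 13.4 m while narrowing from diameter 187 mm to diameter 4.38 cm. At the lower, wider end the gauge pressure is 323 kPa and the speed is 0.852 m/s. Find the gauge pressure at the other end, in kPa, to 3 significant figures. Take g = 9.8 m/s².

P₂ = 71.5 kPa

The volume flow rate is constant, so v₂ = (A₁/A₂)v₁ = (275/15.1)·0.852 = 15.5 m/s.
Energy conservation along the streamline gives P₂ = P₁ − ½ρ(v₂² − v₁²) − ρg(h₂ − h₁).
P₂ = 323000 + ½·1000·(0.852² − 15.5²) − 1000·9.8·(+13.4) = 323000 + (-120000) − (131000) = 71500 Pa.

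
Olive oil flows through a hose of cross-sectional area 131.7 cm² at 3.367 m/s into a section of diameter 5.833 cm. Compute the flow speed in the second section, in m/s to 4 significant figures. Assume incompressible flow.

v₂ ≈ 16.59 m/s

The volume flow rate is constant, so v₂ = (A₁/A₂)v₁ = (131.7/26.72)·3.367 = 16.59 m/s.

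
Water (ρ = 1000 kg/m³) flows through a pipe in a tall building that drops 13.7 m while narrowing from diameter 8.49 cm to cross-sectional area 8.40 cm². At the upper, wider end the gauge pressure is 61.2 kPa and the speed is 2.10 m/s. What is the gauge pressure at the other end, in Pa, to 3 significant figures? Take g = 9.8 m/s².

Continuity gives A₁v₁ = A₂v₂, so v₂ = (56.6 cm²)/(8.40 cm²) × 2.10 m/s = 14.2 m/s.
Bernoulli: P₁ + ½ρv₁² + ρg h₁ = P₂ + ½ρv₂² + ρg h₂, so P₂ = P₁ + ½ρ(v₁² − v₂²) − ρg(h₂ − h₁).
P₂ = 61200 + ½·1000·(2.10² − 14.2²) − 1000·9.8·(−13.7) = 61200 + (-97900) − (-134000) = 97500 Pa.

97500 Pa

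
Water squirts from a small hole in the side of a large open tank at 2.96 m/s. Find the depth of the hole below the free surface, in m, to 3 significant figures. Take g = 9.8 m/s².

0.447 m

Inverting v = √(2gh) gives h = v² / 2g.
h = 2.96²/(2·9.8) = 8.76/19.60 = 0.447 m.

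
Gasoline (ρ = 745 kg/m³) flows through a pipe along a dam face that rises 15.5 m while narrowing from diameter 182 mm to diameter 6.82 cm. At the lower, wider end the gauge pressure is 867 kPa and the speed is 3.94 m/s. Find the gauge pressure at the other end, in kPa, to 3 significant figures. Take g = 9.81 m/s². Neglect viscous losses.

Continuity gives A₁v₁ = A₂v₂, so v₂ = (260 cm²)/(36.5 cm²) × 3.94 m/s = 28.1 m/s.
Bernoulli: P₁ + ½ρv₁² + ρg h₁ = P₂ + ½ρv₂² + ρg h₂, so P₂ = P₁ + ½ρ(v₁² − v₂²) − ρg(h₂ − h₁).
P₂ = 867000 + ½·745·(3.94² − 28.1²) − 745·9.81·(+15.5) = 867000 + (-287000) − (113000) = 466000 Pa.

P₂ ≈ 466 kPa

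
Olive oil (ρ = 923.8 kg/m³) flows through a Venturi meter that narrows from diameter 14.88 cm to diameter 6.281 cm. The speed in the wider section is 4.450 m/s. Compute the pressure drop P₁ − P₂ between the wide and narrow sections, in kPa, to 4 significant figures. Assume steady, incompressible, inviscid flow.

Continuity gives A₁v₁ = A₂v₂, so v₂ = (173.9 cm²)/(30.98 cm²) × 4.450 m/s = 24.98 m/s.
The pipe is horizontal, so Bernoulli reduces to P₁ + ½ρv₁² = P₂ + ½ρv₂².
P₁ − P₂ = ½·923.8·(24.98² − 4.450²) = ½·923.8·604.0 = 279000 Pa.

ΔP ≈ 279.0 kPa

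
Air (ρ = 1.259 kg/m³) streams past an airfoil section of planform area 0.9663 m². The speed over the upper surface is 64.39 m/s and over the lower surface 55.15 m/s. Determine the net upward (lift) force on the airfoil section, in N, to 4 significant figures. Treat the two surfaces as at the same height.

The faster flow above has the lower pressure; Bernoulli (same height) gives ΔP = ½ρ(v_up² − v_low²).
ΔP = ½·1.259·(64.39² − 55.15²) = 695.3 Pa.
Lift = ΔP · A = 695.3 × 0.9663 = 671.9 N.

F ≈ 671.9 N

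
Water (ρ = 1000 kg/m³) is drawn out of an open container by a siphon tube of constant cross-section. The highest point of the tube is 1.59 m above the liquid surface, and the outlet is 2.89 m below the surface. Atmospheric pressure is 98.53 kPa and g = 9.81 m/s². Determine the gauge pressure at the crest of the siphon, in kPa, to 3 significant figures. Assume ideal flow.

From the surface to the outlet (both open to atmosphere, surface at rest): v = √(2g·h_out) = √(2·9.81·2.89) = 7.53 m/s.
With constant cross-section the crest speed equals v; applying Bernoulli from the surface up to the crest, P_top = P_atm − ½ρv² − ρg·h_top.
P_top = 98530 − ½·1000·7.53² − 1000·9.81·1.59 = 54600 Pa. So P_gauge = P_top − P_atm = -43900 Pa.

P_gauge ≈ -43.9 kPa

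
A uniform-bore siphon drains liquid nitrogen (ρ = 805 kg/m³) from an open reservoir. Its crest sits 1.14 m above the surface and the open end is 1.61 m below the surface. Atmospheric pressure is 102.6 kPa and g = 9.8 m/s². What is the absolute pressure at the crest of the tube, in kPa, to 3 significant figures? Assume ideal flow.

80.9 kPa

From the surface to the outlet (both open to atmosphere, surface at rest): v = √(2g·h_out) = √(2·9.8·1.61) = 5.62 m/s.
Continuity keeps v the same throughout the tube; from surface to crest, P_atm + 0 = P_top + ½ρv² + ρg·h_top.
P_top = 102600 − ½·805·5.62² − 805·9.8·1.14 = 80900 Pa.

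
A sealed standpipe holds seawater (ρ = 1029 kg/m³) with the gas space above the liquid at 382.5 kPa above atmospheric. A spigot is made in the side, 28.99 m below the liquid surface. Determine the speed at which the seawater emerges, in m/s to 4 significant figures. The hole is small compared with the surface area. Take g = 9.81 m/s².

v ≈ 36.22 m/s

Take point 1 at the surface (v₁ ≈ 0) and point 2 at the hole (at atmospheric pressure). Bernoulli: P₁ + ρg h = P_atm + ½ρv₂².
With P₁ − P_atm = 382500 Pa, v₂ = √(2gh + 2ΔP/ρ) = √(2·9.81·28.99 + 2·382500/1029) = 36.22 m/s.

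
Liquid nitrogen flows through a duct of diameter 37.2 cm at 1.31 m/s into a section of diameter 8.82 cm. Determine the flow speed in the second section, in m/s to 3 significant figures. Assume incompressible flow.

Mass conservation (A₁v₁ = A₂v₂) gives v₂ = 1.31 × 1090/61.1 = 23.3 m/s.

23.3 m/s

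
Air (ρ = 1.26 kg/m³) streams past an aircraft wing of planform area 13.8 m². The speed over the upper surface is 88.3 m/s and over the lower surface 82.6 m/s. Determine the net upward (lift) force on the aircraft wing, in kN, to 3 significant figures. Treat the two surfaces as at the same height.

The faster flow above has the lower pressure; Bernoulli (same height) gives ΔP = ½ρ(v_up² − v_low²).
ΔP = ½·1.26·(88.3² − 82.6²) = 614 Pa.
Lift = ΔP · A = 614 × 13.8 = 8470 N.

F ≈ 8.47 kN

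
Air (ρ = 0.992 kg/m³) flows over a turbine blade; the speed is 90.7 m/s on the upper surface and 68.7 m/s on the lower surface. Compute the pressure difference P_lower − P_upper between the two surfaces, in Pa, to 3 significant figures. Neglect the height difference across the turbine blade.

With negligible Δh, P + ½ρv² is constant, so P_low − P_up = ½ρ(v_up² − v_low²).
ΔP = ½·0.992·(90.7² − 68.7²) = 1740 Pa.

ΔP ≈ 1740 Pa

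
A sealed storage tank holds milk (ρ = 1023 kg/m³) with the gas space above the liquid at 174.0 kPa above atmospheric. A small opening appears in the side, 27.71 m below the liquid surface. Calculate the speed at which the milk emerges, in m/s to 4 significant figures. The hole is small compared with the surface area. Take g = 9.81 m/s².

v ≈ 29.73 m/s

Take point 1 at the surface (v₁ ≈ 0) and point 2 at the hole (at atmospheric pressure). Bernoulli: P₁ + ρg h = P_atm + ½ρv₂².
With P₁ − P_atm = 174000 Pa, v₂ = √(2gh + 2ΔP/ρ) = √(2·9.81·27.71 + 2·174000/1023) = 29.73 m/s.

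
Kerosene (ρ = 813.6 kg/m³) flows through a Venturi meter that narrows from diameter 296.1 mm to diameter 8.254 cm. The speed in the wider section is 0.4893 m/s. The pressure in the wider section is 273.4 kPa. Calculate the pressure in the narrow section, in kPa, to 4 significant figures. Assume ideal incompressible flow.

By continuity, v₂ = v₁·A₁/A₂ = 0.4893·(688.6/53.51) = 6.297 m/s.
Bernoulli (h₁ = h₂): P₁ − P₂ = ½ρ(v₂² − v₁²).
P₂ = P₁ − ½ρ(v₂² − v₁²) = 273400 − ½·813.6·(6.297² − 0.4893²) = 273400 − 16030 = 257400 Pa.

P₂ ≈ 257.4 kPa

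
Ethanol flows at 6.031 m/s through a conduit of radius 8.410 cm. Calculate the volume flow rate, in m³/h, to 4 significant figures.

Q = A·v = 0.02222 m² × 6.031 m/s = 0.1340 m³/s.
Converting: 0.1340 m³/s × 3600 = 482.4 m³/h.

482.4 m³/h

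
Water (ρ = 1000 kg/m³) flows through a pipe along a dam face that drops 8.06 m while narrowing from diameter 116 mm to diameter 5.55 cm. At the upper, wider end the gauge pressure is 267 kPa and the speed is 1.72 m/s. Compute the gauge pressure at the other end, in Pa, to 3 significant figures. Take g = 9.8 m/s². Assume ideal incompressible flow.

Continuity gives A₁v₁ = A₂v₂, so v₂ = (106 cm²)/(24.2 cm²) × 1.72 m/s = 7.51 m/s.
Applying Bernoulli between the two ends and solving for P₂: P₂ = P₁ + ½ρ(v₁² − v₂²) − ρgΔh.
P₂ = 267000 + ½·1000·(1.72² − 7.51²) − 1000·9.8·(−8.06) = 267000 + (-26700) − (-79000) = 319000 Pa.

P₂ ≈ 319000 Pa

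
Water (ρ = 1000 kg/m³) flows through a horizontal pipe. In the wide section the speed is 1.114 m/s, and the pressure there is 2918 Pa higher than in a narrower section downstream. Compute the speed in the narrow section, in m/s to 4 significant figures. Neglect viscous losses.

Along the level pipe P + ½ρv² is conserved, hence v₂² = v₁² + 2(P₁ − P₂)/ρ.
v₂ = √(1.114² + 2·2918/1000) = √(1.241 + 5.836) = 2.660 m/s.

v₂ ≈ 2.660 m/s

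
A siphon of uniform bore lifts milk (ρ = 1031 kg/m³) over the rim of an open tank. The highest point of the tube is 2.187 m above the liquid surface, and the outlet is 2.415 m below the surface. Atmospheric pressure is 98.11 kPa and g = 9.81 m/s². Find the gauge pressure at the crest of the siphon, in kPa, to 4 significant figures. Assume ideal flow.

P_gauge = -46.55 kPa

From the surface to the outlet (both open to atmosphere, surface at rest): v = √(2g·h_out) = √(2·9.81·2.415) = 6.883 m/s.
With constant cross-section the crest speed equals v; applying Bernoulli from the surface up to the crest, P_top = P_atm − ½ρv² − ρg·h_top.
P_top = 98110 − ½·1031·6.883² − 1031·9.81·2.187 = 51560 Pa. So P_gauge = P_top − P_atm = -46550 Pa.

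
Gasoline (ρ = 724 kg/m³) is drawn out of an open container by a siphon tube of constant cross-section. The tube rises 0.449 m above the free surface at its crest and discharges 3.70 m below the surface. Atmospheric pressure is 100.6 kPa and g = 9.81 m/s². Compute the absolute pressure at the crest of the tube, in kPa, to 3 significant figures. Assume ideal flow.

The outlet speed comes from Torricelli: v = √(2g·3.70) = 8.52 m/s.
With constant cross-section the crest speed equals v; applying Bernoulli from the surface up to the crest, P_top = P_atm − ½ρv² − ρg·h_top.
P_top = 100600 − ½·724·8.52² − 724·9.81·0.449 = 71100 Pa.

71.1 kPa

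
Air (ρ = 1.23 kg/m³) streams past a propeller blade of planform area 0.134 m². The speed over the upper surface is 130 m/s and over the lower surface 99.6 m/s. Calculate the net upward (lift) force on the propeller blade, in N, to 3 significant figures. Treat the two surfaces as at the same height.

F ≈ 575 N

With equal heights on the two surfaces, Bernoulli gives P_lower − P_upper = ½ρ(v_upper² − v_lower²).
ΔP = ½·1.23·(130² − 99.6²) = 4290 Pa.
Lift = ΔP · A = 4290 × 0.134 = 575 N.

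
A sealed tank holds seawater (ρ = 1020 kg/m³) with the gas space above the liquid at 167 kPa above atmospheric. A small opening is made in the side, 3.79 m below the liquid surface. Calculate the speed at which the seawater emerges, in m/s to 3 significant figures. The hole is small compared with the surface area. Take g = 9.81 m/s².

v = 20.0 m/s

Take point 1 at the surface (v₁ ≈ 0) and point 2 at the hole (at atmospheric pressure). Bernoulli: P₁ + ρg h = P_atm + ½ρv₂².
With P₁ − P_atm = 167000 Pa, v₂ = √(2gh + 2ΔP/ρ) = √(2·9.81·3.79 + 2·167000/1020) = 20.0 m/s.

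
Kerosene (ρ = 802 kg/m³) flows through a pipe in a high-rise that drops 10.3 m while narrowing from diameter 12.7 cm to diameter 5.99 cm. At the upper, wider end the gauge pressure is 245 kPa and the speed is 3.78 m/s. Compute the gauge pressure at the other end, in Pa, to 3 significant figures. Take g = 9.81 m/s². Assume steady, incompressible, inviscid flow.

P₂ = 216000 Pa

The volume flow rate is constant, so v₂ = (A₁/A₂)v₁ = (127/28.2)·3.78 = 17.0 m/s.
Applying Bernoulli between the two ends and solving for P₂: P₂ = P₁ + ½ρ(v₁² − v₂²) − ρgΔh.
P₂ = 245000 + ½·802·(3.78² − 17.0²) − 802·9.81·(−10.3) = 245000 + (-110000) − (-81000) = 216000 Pa.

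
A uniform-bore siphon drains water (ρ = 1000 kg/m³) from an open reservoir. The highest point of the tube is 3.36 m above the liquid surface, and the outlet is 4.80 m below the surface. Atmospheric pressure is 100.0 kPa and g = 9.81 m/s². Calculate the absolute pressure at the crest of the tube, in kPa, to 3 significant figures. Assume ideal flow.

P_top ≈ 20.0 kPa

The outlet speed comes from Torricelli: v = √(2g·4.80) = 9.70 m/s.
Continuity keeps v the same throughout the tube; from surface to crest, P_atm + 0 = P_top + ½ρv² + ρg·h_top.
P_top = 100000 − ½·1000·9.70² − 1000·9.81·3.36 = 20000 Pa.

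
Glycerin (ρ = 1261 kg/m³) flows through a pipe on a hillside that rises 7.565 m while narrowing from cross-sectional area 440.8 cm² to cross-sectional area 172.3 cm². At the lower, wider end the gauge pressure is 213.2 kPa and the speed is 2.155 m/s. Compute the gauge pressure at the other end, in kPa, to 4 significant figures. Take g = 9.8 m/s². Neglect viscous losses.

P₂ = 103.5 kPa

By continuity, v₂ = v₁·A₁/A₂ = 2.155·(440.8/172.3) = 5.513 m/s.
Energy conservation along the streamline gives P₂ = P₁ − ½ρ(v₂² − v₁²) − ρg(h₂ − h₁).
P₂ = 213200 + ½·1261·(2.155² − 5.513²) − 1261·9.8·(+7.565) = 213200 + (-16240) − (93490) = 103500 Pa.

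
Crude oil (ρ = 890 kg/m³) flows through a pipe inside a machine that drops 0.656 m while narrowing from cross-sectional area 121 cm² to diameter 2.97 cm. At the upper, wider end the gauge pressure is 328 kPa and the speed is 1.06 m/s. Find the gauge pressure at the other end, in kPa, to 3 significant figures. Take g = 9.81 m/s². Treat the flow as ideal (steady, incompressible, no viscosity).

Mass conservation (A₁v₁ = A₂v₂) gives v₂ = 1.06 × 121/6.93 = 18.5 m/s.
Applying Bernoulli between the two ends and solving for P₂: P₂ = P₁ + ½ρ(v₁² − v₂²) − ρgΔh.
P₂ = 328000 + ½·890·(1.06² − 18.5²) − 890·9.81·(−0.656) = 328000 + (-152000) − (-5730) = 182000 Pa.

P₂ = 182 kPa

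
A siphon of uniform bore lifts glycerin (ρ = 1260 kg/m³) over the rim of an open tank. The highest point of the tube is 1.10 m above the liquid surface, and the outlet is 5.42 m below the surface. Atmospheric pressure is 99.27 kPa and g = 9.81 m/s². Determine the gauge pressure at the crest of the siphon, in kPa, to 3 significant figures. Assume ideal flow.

P_gauge ≈ -80.6 kPa

Bernoulli surface→outlet gives ½v² = g·h_out, so v = √(2·9.81·5.42) = 10.3 m/s.
The bore is uniform, so the speed at the crest is the same v. Bernoulli surface→crest: P_atm = P_top + ½ρv² + ρg·h_top.
P_top = 99270 − ½·1260·10.3² − 1260·9.81·1.10 = 18700 Pa. So P_gauge = P_top − P_atm = -80600 Pa.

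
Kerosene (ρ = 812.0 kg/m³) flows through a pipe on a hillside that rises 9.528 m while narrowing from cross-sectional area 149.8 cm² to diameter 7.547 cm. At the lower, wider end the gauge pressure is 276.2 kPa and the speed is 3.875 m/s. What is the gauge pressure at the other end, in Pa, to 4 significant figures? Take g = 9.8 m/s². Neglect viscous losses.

P₂ ≈ 138100 Pa

Continuity gives A₁v₁ = A₂v₂, so v₂ = (149.8 cm²)/(44.73 cm²) × 3.875 m/s = 12.98 m/s.
Energy conservation along the streamline gives P₂ = P₁ − ½ρ(v₂² − v₁²) − ρg(h₂ − h₁).
P₂ = 276200 + ½·812.0·(3.875² − 12.98²) − 812.0·9.8·(+9.528) = 276200 + (-62270) − (75820) = 138100 Pa.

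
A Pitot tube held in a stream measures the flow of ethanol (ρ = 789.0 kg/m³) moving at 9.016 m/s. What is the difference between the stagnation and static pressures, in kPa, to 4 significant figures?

At the stagnation point the flow is brought to rest, so Bernoulli gives P_stag − P_static = ½ρv².
ΔP = ½·789.0·9.016² = 32070 Pa.

ΔP = 32.07 kPa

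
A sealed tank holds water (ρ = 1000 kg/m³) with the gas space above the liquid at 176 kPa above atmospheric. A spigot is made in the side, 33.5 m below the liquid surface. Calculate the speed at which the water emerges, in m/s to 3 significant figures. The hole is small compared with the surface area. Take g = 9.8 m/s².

v ≈ 31.8 m/s

Take point 1 at the surface (v₁ ≈ 0) and point 2 at the hole (at atmospheric pressure). Bernoulli: P₁ + ρg h = P_atm + ½ρv₂².
With P₁ − P_atm = 176000 Pa, v₂ = √(2gh + 2ΔP/ρ) = √(2·9.8·33.5 + 2·176000/1000) = 31.8 m/s.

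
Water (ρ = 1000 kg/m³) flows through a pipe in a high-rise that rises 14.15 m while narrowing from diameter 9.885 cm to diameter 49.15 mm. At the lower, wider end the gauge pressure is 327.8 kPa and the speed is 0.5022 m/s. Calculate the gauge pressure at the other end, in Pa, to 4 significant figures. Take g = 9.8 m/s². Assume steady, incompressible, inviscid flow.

187200 Pa

By continuity, v₂ = v₁·A₁/A₂ = 0.5022·(76.74/18.97) = 2.031 m/s.
Energy conservation along the streamline gives P₂ = P₁ − ½ρ(v₂² − v₁²) − ρg(h₂ − h₁).
P₂ = 327800 + ½·1000·(0.5022² − 2.031²) − 1000·9.8·(+14.15) = 327800 + (-1937) − (138700) = 187200 Pa.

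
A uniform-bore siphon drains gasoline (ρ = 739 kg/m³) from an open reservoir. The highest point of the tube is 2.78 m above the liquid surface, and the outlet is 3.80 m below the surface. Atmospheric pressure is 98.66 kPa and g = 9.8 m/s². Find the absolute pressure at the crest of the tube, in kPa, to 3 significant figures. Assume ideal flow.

From the surface to the outlet (both open to atmosphere, surface at rest): v = √(2g·h_out) = √(2·9.8·3.80) = 8.63 m/s.
Continuity keeps v the same throughout the tube; from surface to crest, P_atm + 0 = P_top + ½ρv² + ρg·h_top.
P_top = 98660 − ½·739·8.63² − 739·9.8·2.78 = 51000 Pa.

P_top ≈ 51.0 kPa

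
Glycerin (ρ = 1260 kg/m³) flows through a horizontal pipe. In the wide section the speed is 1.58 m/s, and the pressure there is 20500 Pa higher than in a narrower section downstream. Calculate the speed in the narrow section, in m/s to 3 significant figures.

v₂ ≈ 5.92 m/s

Horizontal Bernoulli: P₁ + ½ρv₁² = P₂ + ½ρv₂², so v₂² = v₁² + 2(P₁ − P₂)/ρ.
v₂ = √(1.58² + 2·20500/1260) = √(2.50 + 32.5) = 5.92 m/s.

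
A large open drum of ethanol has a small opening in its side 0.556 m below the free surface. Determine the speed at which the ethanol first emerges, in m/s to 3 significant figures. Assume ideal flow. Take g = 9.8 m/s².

Torricelli's result v = √(2gh) gives v = √(2·9.8·0.556) = 3.30 m/s.

v ≈ 3.30 m/s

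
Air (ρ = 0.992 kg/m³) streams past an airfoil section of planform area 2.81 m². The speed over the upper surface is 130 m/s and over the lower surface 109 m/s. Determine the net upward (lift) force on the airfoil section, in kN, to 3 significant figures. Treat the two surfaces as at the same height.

The faster flow above has the lower pressure; Bernoulli (same height) gives ΔP = ½ρ(v_up² − v_low²).
ΔP = ½·0.992·(130² − 109²) = 2490 Pa.
Lift = ΔP · A = 2490 × 2.81 = 7000 N.

F ≈ 7.00 kN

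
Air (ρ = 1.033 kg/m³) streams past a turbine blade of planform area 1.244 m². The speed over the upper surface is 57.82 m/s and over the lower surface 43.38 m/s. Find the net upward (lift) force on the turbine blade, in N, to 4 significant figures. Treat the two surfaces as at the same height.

From P + ½ρv² = const at equal height, P_low − P_up = ½ρ(v_up² − v_low²).
ΔP = ½·1.033·(57.82² − 43.38²) = 754.8 Pa.
Lift = ΔP · A = 754.8 × 1.244 = 938.9 N.

F = 938.9 N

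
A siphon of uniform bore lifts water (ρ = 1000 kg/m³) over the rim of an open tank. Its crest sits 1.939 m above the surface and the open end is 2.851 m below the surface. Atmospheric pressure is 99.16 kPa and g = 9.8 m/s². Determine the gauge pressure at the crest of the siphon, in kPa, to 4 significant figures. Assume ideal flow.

Bernoulli surface→outlet gives ½v² = g·h_out, so v = √(2·9.8·2.851) = 7.475 m/s.
Continuity keeps v the same throughout the tube; from surface to crest, P_atm + 0 = P_top + ½ρv² + ρg·h_top.
P_top = 99160 − ½·1000·7.475² − 1000·9.8·1.939 = 52220 Pa. So P_gauge = P_top − P_atm = -46940 Pa.

P_gauge ≈ -46.94 kPa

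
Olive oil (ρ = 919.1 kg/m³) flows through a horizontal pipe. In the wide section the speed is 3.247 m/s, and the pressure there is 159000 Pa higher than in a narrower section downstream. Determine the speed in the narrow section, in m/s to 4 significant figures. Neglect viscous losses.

v₂ ≈ 18.88 m/s

Along the level pipe P + ½ρv² is conserved, hence v₂² = v₁² + 2(P₁ − P₂)/ρ.
v₂ = √(3.247² + 2·159000/919.1) = √(10.54 + 346.0) = 18.88 m/s.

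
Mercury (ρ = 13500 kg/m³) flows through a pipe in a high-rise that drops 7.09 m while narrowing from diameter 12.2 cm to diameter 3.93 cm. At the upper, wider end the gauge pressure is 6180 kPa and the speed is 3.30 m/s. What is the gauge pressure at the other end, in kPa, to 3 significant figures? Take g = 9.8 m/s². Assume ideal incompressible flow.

The volume flow rate is constant, so v₂ = (A₁/A₂)v₁ = (117/12.1)·3.30 = 31.8 m/s.
Energy conservation along the streamline gives P₂ = P₁ − ½ρ(v₂² − v₁²) − ρg(h₂ − h₁).
P₂ = 6180000 + ½·13500·(3.30² − 31.8²) − 13500·9.8·(−7.09) = 6180000 + (-6750000) − (-938000) = 365000 Pa.

P₂ = 365 kPa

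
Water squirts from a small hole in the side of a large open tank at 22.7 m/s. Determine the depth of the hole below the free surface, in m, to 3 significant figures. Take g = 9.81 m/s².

h ≈ 26.3 m

For a small hole in a large open tank, ½v² = gh, giving h = v²/(2g).
h = 22.7²/(2·9.81) = 515/19.62 = 26.3 m.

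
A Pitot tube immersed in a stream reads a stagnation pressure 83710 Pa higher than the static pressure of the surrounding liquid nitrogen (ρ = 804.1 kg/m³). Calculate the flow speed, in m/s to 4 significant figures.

Bernoulli between the free stream and the stagnation point: ½ρv² = P_stag − P_static.
v = √(2ΔP/ρ) = √(2·83710/804.1) = 14.43 m/s.

v = 14.43 m/s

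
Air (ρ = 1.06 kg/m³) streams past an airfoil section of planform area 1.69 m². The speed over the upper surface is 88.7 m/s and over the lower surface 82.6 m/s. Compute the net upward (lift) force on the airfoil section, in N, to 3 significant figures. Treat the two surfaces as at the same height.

F ≈ 936 N

The faster flow above has the lower pressure; Bernoulli (same height) gives ΔP = ½ρ(v_up² − v_low²).
ΔP = ½·1.06·(88.7² − 82.6²) = 554 Pa.
Lift = ΔP · A = 554 × 1.69 = 936 N.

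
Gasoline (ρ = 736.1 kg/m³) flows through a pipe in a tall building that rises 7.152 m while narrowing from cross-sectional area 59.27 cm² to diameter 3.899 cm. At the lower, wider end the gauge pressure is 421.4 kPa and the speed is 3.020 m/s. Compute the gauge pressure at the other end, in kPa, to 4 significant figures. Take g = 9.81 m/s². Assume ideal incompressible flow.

Continuity gives A₁v₁ = A₂v₂, so v₂ = (59.27 cm²)/(11.94 cm²) × 3.020 m/s = 14.99 m/s.
Applying Bernoulli between the two ends and solving for P₂: P₂ = P₁ + ½ρ(v₁² − v₂²) − ρgΔh.
P₂ = 421400 + ½·736.1·(3.020² − 14.99²) − 736.1·9.81·(+7.152) = 421400 + (-79360) − (51650) = 290400 Pa.

P₂ ≈ 290.4 kPa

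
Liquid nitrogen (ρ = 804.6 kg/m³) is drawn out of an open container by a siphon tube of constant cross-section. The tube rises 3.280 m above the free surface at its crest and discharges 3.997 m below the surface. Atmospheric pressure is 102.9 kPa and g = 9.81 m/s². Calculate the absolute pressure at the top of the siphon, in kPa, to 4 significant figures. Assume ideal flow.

45.46 kPa

From the surface to the outlet (both open to atmosphere, surface at rest): v = √(2g·h_out) = √(2·9.81·3.997) = 8.856 m/s.
The bore is uniform, so the speed at the crest is the same v. Bernoulli surface→crest: P_atm = P_top + ½ρv² + ρg·h_top.
P_top = 102900 − ½·804.6·8.856² − 804.6·9.81·3.280 = 45460 Pa.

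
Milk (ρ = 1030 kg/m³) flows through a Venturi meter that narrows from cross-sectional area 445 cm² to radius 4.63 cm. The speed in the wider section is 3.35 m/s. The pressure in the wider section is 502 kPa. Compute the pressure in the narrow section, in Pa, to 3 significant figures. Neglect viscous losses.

By continuity, v₂ = v₁·A₁/A₂ = 3.35·(445/67.3) = 22.1 m/s.
Along the horizontal streamline, P + ½ρv² is constant.
P₂ = P₁ − ½ρ(v₂² − v₁²) = 502000 − ½·1030·(22.1² − 3.35²) = 502000 − 247000 = 255000 Pa.

255000 Pa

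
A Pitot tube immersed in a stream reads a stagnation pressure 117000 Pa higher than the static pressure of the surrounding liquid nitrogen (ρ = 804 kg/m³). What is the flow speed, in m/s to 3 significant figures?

v = 17.1 m/s

Bernoulli between the free stream and the stagnation point: ½ρv² = P_stag − P_static.
v = √(2ΔP/ρ) = √(2·117000/804) = 17.1 m/s.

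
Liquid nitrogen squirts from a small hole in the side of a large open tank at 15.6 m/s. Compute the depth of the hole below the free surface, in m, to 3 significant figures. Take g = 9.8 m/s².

Torricelli: v = √(2gh), so h = v²/(2g).
h = 15.6²/(2·9.8) = 243/19.60 = 12.4 m.

h ≈ 12.4 m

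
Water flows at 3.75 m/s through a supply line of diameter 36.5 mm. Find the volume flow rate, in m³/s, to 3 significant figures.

Q ≈ 0.00392 m³/s

Q = A·v = 0.00105 m² × 3.75 m/s = 0.00392 m³/s.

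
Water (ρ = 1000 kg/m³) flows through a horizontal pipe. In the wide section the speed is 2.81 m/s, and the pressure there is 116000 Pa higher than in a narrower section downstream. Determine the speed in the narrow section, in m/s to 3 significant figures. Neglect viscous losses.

v₂ = 15.5 m/s

With h₁ = h₂, rearranging Bernoulli gives v₂ = √(v₁² + 2ΔP/ρ).
v₂ = √(2.81² + 2·116000/1000) = √(7.90 + 232) = 15.5 m/s.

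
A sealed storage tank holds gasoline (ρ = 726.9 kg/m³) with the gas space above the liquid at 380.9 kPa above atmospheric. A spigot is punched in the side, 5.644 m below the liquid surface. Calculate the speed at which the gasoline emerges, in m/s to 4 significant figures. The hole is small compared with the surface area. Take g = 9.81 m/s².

v ≈ 34.04 m/s

Take point 1 at the surface (v₁ ≈ 0) and point 2 at the hole (at atmospheric pressure). Bernoulli: P₁ + ρg h = P_atm + ½ρv₂².
With P₁ − P_atm = 380900 Pa, v₂ = √(2gh + 2ΔP/ρ) = √(2·9.81·5.644 + 2·380900/726.9) = 34.04 m/s.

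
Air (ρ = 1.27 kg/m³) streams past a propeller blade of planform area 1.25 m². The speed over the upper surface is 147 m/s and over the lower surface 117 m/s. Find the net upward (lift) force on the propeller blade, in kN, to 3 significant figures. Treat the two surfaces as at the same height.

F = 6.29 kN

With equal heights on the two surfaces, Bernoulli gives P_lower − P_upper = ½ρ(v_upper² − v_lower²).
ΔP = ½·1.27·(147² − 117²) = 5030 Pa.
Lift = ΔP · A = 5030 × 1.25 = 6290 N.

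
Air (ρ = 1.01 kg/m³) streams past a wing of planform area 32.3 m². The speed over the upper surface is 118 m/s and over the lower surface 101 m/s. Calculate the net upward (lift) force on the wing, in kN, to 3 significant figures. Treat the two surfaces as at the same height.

With equal heights on the two surfaces, Bernoulli gives P_lower − P_upper = ½ρ(v_upper² − v_lower²).
ΔP = ½·1.01·(118² − 101²) = 1880 Pa.
Lift = ΔP · A = 1880 × 32.3 = 60700 N.

F = 60.7 kN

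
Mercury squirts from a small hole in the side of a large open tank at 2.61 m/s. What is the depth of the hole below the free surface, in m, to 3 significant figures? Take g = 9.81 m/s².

For a small hole in a large open tank, ½v² = gh, giving h = v²/(2g).
h = 2.61²/(2·9.81) = 6.81/19.62 = 0.347 m.

h ≈ 0.347 m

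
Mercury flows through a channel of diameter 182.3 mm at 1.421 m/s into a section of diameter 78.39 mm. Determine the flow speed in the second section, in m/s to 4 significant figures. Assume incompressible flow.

Continuity gives A₁v₁ = A₂v₂, so v₂ = (261.0 cm²)/(48.26 cm²) × 1.421 m/s = 7.685 m/s.

v₂ ≈ 7.685 m/s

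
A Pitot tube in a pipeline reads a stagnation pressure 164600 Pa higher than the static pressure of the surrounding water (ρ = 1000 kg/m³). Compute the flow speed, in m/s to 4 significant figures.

v ≈ 18.14 m/s

Bernoulli between the free stream and the stagnation point: ½ρv² = P_stag − P_static.
v = √(2ΔP/ρ) = √(2·164600/1000) = 18.14 m/s.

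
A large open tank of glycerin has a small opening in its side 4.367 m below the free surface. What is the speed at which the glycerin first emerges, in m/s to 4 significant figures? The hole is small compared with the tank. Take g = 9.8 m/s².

v = 9.252 m/s

Torricelli's result v = √(2gh) gives v = √(2·9.8·4.367) = 9.252 m/s.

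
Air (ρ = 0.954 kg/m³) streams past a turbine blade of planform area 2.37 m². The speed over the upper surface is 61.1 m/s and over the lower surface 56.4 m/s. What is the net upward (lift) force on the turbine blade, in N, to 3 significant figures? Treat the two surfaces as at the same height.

The faster flow above has the lower pressure; Bernoulli (same height) gives ΔP = ½ρ(v_up² − v_low²).
ΔP = ½·0.954·(61.1² − 56.4²) = 263 Pa.
Lift = ΔP · A = 263 × 2.37 = 624 N.

F = 624 N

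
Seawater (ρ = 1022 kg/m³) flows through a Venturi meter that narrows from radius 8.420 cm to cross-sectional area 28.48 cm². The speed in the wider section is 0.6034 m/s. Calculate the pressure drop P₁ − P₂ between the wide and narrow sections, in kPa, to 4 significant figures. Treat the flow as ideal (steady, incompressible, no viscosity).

By continuity, v₂ = v₁·A₁/A₂ = 0.6034·(222.7/28.48) = 4.719 m/s.
Bernoulli (h₁ = h₂): P₁ − P₂ = ½ρ(v₂² − v₁²).
P₁ − P₂ = ½·1022·(4.719² − 0.6034²) = ½·1022·21.90 = 11190 Pa.

ΔP ≈ 11.19 kPa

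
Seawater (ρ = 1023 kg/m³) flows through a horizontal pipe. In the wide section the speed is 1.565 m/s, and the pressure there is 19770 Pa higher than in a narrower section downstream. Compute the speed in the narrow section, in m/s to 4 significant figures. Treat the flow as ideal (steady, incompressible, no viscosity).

With h₁ = h₂, rearranging Bernoulli gives v₂ = √(v₁² + 2ΔP/ρ).
v₂ = √(1.565² + 2·19770/1023) = √(2.449 + 38.65) = 6.411 m/s.

v₂ = 6.411 m/s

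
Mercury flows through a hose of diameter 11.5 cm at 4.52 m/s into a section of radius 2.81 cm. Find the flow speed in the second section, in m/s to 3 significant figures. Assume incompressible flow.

v₂ = 18.9 m/s

By continuity, v₂ = v₁·A₁/A₂ = 4.52·(104/24.8) = 18.9 m/s.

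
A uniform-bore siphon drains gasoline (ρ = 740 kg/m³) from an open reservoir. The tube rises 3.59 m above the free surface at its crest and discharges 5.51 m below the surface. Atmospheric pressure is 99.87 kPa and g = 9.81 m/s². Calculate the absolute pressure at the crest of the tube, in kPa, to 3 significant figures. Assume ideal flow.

33.8 kPa

From the surface to the outlet (both open to atmosphere, surface at rest): v = √(2g·h_out) = √(2·9.81·5.51) = 10.4 m/s.
Continuity keeps v the same throughout the tube; from surface to crest, P_atm + 0 = P_top + ½ρv² + ρg·h_top.
P_top = 99870 − ½·740·10.4² − 740·9.81·3.59 = 33800 Pa.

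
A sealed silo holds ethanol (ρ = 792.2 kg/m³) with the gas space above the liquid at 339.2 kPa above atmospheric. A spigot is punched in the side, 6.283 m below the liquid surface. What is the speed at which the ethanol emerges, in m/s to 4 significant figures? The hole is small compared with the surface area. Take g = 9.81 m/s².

Take point 1 at the surface (v₁ ≈ 0) and point 2 at the hole (at atmospheric pressure). Bernoulli: P₁ + ρg h = P_atm + ½ρv₂².
With P₁ − P_atm = 339200 Pa, v₂ = √(2gh + 2ΔP/ρ) = √(2·9.81·6.283 + 2·339200/792.2) = 31.30 m/s.

v ≈ 31.30 m/s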